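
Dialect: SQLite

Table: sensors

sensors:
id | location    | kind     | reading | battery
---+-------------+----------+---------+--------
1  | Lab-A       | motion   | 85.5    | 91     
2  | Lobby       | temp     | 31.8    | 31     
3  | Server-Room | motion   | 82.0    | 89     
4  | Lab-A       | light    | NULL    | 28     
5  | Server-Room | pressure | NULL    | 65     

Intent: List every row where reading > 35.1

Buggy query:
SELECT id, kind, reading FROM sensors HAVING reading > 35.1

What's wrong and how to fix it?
Bug: HAVING filters the output of aggregation, but this query has no GROUP BY and no aggregate functions, so SQLite rejects it (HAVING clause on a non-aggregate query); the condition here is per row

Fix: Use WHERE for row-level filtering

Corrected query:
SELECT id, kind, reading FROM sensors WHERE reading > 35.1

Result:
id | kind   | reading
---+--------+--------
1  | motion | 85.5   
3  | motion | 82     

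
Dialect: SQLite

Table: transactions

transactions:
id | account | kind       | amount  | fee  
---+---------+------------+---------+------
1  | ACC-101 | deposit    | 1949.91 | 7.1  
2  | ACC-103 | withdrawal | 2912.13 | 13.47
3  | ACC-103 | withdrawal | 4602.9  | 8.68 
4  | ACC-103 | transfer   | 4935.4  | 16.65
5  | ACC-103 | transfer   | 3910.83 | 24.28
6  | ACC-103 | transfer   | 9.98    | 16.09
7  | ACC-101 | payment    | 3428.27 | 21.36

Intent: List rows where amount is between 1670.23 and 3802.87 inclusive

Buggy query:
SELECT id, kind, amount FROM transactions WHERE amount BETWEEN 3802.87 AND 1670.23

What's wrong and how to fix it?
Bug: BETWEEN expects the lower bound first; with 3802.87 AND 1670.23 the range is empty

Fix: Swap the bounds so the smaller value comes first

Corrected query:
SELECT id, kind, amount FROM transactions WHERE amount BETWEEN 1670.23 AND 3802.87

Result:
id | kind       | amount 
---+------------+--------
1  | deposit    | 1949.91
2  | withdrawal | 2912.13
7  | payment    | 3428.27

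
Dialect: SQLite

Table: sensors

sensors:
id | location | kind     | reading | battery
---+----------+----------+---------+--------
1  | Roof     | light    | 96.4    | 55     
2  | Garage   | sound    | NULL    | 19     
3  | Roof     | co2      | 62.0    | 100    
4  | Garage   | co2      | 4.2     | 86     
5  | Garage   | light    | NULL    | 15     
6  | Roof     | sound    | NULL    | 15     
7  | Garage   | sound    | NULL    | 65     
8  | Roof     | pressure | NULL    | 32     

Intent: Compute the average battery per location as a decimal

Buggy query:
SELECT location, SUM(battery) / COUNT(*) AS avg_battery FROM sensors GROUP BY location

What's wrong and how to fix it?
Bug: Both operands are integers, so '/' performs integer division and truncates

Fix: Multiply by 1.0 (or CAST to REAL) to force floating-point division

Corrected query:
SELECT location, SUM(battery) * 1.0 / COUNT(*) AS avg_battery FROM sensors GROUP BY location

Result:
location | avg_battery
---------+------------
Garage   | 46.25      
Roof     | 50.5       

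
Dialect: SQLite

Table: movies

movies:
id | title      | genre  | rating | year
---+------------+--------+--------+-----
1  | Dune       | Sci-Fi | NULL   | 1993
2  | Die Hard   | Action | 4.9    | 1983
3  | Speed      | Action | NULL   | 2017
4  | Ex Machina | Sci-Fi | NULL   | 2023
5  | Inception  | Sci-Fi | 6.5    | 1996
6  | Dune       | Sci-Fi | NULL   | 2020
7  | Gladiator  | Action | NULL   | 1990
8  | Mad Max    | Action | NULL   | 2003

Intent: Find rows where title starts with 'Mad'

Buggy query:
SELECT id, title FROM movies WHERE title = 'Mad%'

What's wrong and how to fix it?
Bug: Wildcards only work with LIKE; '=' treats '%' as a literal character

Fix: Replace '=' with LIKE so 'Mad%' is treated as a pattern

Corrected query:
SELECT id, title FROM movies WHERE title LIKE 'Mad%'

Result:
id | title  
---+--------
8  | Mad Max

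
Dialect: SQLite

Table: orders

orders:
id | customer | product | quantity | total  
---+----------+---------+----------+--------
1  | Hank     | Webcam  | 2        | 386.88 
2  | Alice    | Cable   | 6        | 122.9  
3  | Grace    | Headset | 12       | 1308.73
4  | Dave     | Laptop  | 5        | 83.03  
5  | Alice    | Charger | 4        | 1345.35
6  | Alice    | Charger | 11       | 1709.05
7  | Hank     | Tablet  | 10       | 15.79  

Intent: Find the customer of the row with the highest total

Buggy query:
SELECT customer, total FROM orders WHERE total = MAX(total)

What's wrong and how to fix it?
Bug: MAX(total) is an aggregate and cannot be used directly in WHERE

Fix: Use a subquery: WHERE total = (SELECT MAX(total) FROM orders)

Corrected query:
SELECT customer, total FROM orders WHERE total = (SELECT MAX(total) FROM orders)

Result:
customer | total  
---------+--------
Alice    | 1709.05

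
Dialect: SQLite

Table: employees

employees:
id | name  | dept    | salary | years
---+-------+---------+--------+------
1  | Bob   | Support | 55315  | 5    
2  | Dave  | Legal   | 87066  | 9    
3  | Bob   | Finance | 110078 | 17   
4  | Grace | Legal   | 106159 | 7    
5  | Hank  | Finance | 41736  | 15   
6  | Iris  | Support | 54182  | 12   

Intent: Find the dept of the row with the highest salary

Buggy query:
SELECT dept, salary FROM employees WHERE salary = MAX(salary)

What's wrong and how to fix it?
Bug: MAX(salary) is an aggregate and cannot be used directly in WHERE

Fix: Wrap MAX in a scalar subquery so WHERE compares against a single value

Corrected query:
SELECT dept, salary FROM employees WHERE salary = (SELECT MAX(salary) FROM employees)

Result:
dept    | salary
--------+-------
Finance | 110078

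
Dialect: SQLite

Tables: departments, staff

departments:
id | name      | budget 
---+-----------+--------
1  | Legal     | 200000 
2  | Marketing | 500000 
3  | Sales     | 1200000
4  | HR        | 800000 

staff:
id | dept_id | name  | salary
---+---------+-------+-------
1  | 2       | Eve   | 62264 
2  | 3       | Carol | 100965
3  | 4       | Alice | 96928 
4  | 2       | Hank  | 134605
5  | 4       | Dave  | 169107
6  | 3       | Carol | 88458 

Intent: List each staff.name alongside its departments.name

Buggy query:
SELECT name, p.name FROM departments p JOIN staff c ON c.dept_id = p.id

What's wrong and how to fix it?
Bug: 'name' exists in both joined tables, so the database can't tell which one is meant

Fix: Qualify the column with its table alias (c.name)

Corrected query:
SELECT c.name, p.name FROM departments p JOIN staff c ON c.dept_id = p.id

Result:
name  | name     
------+----------
Eve   | Marketing
Carol | Sales    
Alice | HR       
Hank  | Marketing
Dave  | HR       
Carol | Sales    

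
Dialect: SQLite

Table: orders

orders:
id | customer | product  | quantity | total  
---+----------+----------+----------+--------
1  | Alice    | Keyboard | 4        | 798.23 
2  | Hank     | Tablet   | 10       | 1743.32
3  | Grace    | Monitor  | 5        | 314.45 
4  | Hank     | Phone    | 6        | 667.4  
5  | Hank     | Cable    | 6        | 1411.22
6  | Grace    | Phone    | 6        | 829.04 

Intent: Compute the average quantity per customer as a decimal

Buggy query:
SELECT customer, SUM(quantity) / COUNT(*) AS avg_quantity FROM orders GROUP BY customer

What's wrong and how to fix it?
Bug: SUM(quantity) and COUNT(*) are both integers; the division truncates the fractional part

Fix: Cast one side to REAL so the division keeps the fractional part

Corrected query:
SELECT customer, SUM(quantity) * 1.0 / COUNT(*) AS avg_quantity FROM orders GROUP BY customer

Result:
customer | avg_quantity
---------+-------------
Alice    | 4           
Grace    | 5.5         
Hank     | 7.333333    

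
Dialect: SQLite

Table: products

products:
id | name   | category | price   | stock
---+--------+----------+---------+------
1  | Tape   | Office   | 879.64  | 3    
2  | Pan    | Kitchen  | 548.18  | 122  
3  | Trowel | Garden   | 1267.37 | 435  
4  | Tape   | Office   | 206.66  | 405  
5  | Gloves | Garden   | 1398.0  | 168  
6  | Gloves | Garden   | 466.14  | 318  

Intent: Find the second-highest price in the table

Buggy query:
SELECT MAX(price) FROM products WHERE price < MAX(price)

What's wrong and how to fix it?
Bug: The inner MAX is an aggregate inside WHERE, which is not allowed

Fix: Compute the overall MAX in a subquery, then take MAX of rows below it

Corrected query:
SELECT MAX(price) FROM products WHERE price < (SELECT MAX(price) FROM products)

Result:
MAX(price)
----------
1267.37   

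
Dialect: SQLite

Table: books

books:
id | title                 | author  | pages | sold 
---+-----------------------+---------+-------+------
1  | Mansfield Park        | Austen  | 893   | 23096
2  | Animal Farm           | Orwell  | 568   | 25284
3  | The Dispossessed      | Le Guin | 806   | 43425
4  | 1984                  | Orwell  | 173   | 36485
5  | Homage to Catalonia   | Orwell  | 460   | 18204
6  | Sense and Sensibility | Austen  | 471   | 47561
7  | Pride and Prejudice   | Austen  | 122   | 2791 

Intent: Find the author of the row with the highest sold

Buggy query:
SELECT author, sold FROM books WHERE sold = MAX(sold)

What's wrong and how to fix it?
Bug: WHERE is evaluated per row; an aggregate over the whole table isn't defined there

Fix: Wrap MAX in a scalar subquery so WHERE compares against a single value

Corrected query:
SELECT author, sold FROM books WHERE sold = (SELECT MAX(sold) FROM books)

Result:
author | sold 
-------+------
Austen | 47561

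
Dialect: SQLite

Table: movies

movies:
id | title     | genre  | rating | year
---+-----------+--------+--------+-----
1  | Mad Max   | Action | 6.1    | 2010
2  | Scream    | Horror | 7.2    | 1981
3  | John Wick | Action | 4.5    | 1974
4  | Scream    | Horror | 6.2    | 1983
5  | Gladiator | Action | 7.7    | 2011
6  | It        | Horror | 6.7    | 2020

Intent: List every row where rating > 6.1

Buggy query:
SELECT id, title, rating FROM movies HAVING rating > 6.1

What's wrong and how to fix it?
Bug: HAVING filters the output of aggregation, but this query has no GROUP BY and no aggregate functions, so SQLite rejects it (HAVING clause on a non-aggregate query); the condition here is per row

Fix: Use WHERE for row-level filtering

Corrected query:
SELECT id, title, rating FROM movies WHERE rating > 6.1

Result:
id | title     | rating
---+-----------+-------
2  | Scream    | 7.2   
4  | Scream    | 6.2   
5  | Gladiator | 7.7   
6  | It        | 6.7   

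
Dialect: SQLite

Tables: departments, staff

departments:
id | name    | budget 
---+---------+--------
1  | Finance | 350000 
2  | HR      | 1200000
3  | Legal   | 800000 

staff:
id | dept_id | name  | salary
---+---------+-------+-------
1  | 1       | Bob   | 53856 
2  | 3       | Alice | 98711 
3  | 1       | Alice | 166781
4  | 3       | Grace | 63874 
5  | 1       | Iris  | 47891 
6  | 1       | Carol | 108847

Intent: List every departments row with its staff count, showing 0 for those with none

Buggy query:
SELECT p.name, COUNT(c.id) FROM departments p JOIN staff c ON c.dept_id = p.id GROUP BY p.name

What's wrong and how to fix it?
Bug: An inner join excludes parents with zero children

Fix: Use LEFT JOIN so parents without children still appear (COUNT(c.id) gives 0)

Corrected query:
SELECT p.name, COUNT(c.id) FROM departments p LEFT JOIN staff c ON c.dept_id = p.id GROUP BY p.name

Result:
name    | COUNT(c.id)
--------+------------
Finance | 4          
HR      | 0          
Legal   | 2          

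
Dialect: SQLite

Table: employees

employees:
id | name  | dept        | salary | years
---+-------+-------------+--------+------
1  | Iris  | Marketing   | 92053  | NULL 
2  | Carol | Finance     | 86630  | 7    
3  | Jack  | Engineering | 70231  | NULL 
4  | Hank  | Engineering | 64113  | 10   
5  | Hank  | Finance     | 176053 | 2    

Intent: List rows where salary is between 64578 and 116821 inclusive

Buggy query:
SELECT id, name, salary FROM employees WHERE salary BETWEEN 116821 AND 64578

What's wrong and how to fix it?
Bug: BETWEEN expects the lower bound first; with 116821 AND 64578 the range is empty

Fix: Swap the bounds so the smaller value comes first

Corrected query:
SELECT id, name, salary FROM employees WHERE salary BETWEEN 64578 AND 116821

Result:
id | name  | salary
---+-------+-------
1  | Iris  | 92053 
2  | Carol | 86630 
3  | Jack  | 70231 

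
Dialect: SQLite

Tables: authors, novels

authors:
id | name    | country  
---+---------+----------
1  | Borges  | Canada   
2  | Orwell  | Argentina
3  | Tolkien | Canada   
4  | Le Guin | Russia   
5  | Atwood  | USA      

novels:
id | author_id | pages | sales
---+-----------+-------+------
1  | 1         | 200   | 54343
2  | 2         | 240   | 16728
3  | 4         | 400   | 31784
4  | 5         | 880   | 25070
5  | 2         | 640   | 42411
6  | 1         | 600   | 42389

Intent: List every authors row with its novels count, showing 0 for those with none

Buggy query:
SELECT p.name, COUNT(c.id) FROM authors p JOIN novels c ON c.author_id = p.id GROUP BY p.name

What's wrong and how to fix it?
Bug: INNER JOIN drops authors rows that have no matching novels rows

Fix: Use LEFT JOIN so parents without children still appear (COUNT(c.id) gives 0)

Corrected query:
SELECT p.name, COUNT(c.id) FROM authors p LEFT JOIN novels c ON c.author_id = p.id GROUP BY p.name

Result:
name    | COUNT(c.id)
--------+------------
Atwood  | 1          
Borges  | 2          
Le Guin | 1          
Orwell  | 2          
Tolkien | 0          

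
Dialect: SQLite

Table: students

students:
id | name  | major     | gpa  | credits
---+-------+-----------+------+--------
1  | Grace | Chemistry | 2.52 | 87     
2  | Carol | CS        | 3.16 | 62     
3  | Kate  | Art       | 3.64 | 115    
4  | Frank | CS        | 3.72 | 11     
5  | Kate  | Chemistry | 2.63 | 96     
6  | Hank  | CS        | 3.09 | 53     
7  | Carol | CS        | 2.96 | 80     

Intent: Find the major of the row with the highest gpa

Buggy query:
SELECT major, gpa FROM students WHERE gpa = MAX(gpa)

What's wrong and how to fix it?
Bug: MAX(gpa) is an aggregate and cannot be used directly in WHERE

Fix: Wrap MAX in a scalar subquery so WHERE compares against a single value

Corrected query:
SELECT major, gpa FROM students WHERE gpa = (SELECT MAX(gpa) FROM students)

Result:
major | gpa 
------+-----
CS    | 3.72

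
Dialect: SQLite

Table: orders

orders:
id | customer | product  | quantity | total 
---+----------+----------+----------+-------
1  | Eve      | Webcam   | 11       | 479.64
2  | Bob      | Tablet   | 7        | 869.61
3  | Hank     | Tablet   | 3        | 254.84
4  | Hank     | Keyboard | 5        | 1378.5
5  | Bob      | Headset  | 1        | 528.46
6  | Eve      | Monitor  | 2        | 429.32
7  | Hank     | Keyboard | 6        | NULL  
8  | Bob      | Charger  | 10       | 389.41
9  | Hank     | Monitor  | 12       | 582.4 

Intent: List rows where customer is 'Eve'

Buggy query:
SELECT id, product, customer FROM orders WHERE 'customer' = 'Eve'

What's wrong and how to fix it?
Bug: 'customer' in single quotes is a string literal, not the column; the comparison is literal-vs-literal and never true

Fix: Remove the quotes around the column name (or use double quotes for an identifier)

Corrected query:
SELECT id, product, customer FROM orders WHERE customer = 'Eve'

Result:
id | product | customer
---+---------+---------
1  | Webcam  | Eve     
6  | Monitor | Eve     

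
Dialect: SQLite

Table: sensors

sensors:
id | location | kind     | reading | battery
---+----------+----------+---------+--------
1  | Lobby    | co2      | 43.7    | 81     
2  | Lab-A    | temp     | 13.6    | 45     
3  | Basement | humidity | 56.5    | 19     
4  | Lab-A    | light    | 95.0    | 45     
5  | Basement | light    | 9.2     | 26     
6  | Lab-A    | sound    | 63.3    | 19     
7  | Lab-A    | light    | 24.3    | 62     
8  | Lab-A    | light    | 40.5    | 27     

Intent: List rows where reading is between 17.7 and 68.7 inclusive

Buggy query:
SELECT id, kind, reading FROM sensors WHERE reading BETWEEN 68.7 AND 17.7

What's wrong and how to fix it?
Bug: The bounds are reversed; BETWEEN a AND b requires a <= b to match anything

Fix: Write BETWEEN 17.7 AND 68.7

Corrected query:
SELECT id, kind, reading FROM sensors WHERE reading BETWEEN 17.7 AND 68.7

Result:
id | kind     | reading
---+----------+--------
1  | co2      | 43.7   
3  | humidity | 56.5   
6  | sound    | 63.3   
7  | light    | 24.3   
8  | light    | 40.5   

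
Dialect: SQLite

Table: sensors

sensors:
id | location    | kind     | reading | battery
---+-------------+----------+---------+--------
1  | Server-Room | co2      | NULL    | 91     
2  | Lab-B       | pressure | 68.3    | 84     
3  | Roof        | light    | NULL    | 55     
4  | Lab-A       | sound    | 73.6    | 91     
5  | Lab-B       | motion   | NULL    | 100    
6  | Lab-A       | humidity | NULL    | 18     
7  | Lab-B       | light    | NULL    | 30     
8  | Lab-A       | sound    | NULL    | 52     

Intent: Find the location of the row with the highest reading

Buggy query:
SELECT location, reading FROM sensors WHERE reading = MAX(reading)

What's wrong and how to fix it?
Bug: MAX(reading) is an aggregate and cannot be used directly in WHERE

Fix: Wrap MAX in a scalar subquery so WHERE compares against a single value

Corrected query:
SELECT location, reading FROM sensors WHERE reading = (SELECT MAX(reading) FROM sensors)

Result:
location | reading
---------+--------
Lab-A    | 73.6   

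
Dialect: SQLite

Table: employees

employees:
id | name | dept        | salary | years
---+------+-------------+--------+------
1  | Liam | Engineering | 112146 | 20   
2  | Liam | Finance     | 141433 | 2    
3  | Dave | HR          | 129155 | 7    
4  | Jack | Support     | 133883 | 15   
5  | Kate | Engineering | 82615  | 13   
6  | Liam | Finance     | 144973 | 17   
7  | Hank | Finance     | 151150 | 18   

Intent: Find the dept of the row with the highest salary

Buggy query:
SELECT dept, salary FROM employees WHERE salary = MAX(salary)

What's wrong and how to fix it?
Bug: WHERE is evaluated per row; an aggregate over the whole table isn't defined there

Fix: Wrap MAX in a scalar subquery so WHERE compares against a single value

Corrected query:
SELECT dept, salary FROM employees WHERE salary = (SELECT MAX(salary) FROM employees)

Result:
dept    | salary
--------+-------
Finance | 151150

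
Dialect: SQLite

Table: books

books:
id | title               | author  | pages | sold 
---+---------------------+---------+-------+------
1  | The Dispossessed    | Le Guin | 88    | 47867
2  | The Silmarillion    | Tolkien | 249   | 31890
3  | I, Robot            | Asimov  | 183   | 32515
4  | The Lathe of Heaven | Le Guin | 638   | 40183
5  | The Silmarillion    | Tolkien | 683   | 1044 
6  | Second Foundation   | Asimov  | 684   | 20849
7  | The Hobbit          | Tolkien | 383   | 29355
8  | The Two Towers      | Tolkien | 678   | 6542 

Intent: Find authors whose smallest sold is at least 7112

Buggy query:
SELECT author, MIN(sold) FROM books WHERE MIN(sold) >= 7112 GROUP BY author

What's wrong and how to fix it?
Bug: Aggregates like MIN are computed per group after WHERE runs

Fix: Replace WHERE with HAVING after the GROUP BY

Corrected query:
SELECT author, MIN(sold) FROM books GROUP BY author HAVING MIN(sold) >= 7112

Result:
author  | MIN(sold)
--------+----------
Asimov  | 20849    
Le Guin | 40183    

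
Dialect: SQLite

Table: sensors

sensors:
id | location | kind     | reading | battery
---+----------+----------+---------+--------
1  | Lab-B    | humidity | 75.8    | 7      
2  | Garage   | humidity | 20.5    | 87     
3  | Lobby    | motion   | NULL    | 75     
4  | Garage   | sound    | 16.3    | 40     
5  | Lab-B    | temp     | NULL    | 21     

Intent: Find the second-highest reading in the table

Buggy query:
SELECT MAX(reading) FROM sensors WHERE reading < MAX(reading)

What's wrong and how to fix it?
Bug: The inner MAX is an aggregate inside WHERE, which is not allowed

Fix: Compute the overall MAX in a subquery, then take MAX of rows below it

Corrected query:
SELECT MAX(reading) FROM sensors WHERE reading < (SELECT MAX(reading) FROM sensors)

Result:
MAX(reading)
------------
20.5        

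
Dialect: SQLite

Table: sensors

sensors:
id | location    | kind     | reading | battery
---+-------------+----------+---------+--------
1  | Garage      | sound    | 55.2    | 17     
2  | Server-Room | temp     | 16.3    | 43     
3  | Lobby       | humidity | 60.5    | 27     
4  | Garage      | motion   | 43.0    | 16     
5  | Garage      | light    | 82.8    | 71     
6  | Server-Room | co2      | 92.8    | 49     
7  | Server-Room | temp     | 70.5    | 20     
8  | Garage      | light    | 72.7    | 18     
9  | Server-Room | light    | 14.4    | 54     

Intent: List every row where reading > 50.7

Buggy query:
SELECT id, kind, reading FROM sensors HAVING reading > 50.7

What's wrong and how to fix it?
Bug: This is a non-aggregate query (no GROUP BY, no aggregates), so in SQLite the HAVING clause is invalid here; a row-level condition belongs in WHERE

Fix: Use WHERE for row-level filtering

Corrected query:
SELECT id, kind, reading FROM sensors WHERE reading > 50.7

Result:
id | kind     | reading
---+----------+--------
1  | sound    | 55.2   
3  | humidity | 60.5   
5  | light    | 82.8   
6  | co2      | 92.8   
7  | temp     | 70.5   
8  | light    | 72.7   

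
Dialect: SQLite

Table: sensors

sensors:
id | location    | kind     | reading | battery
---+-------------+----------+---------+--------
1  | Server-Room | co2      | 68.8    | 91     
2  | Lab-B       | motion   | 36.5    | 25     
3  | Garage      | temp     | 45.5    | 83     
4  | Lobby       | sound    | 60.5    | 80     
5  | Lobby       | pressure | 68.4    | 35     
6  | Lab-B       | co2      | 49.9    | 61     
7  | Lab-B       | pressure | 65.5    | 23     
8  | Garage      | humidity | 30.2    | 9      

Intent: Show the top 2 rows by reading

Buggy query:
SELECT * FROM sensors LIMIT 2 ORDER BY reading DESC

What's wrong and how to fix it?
Bug: LIMIT must come after ORDER BY

Fix: Sort with ORDER BY, then apply LIMIT

Corrected query:
SELECT * FROM sensors ORDER BY reading DESC LIMIT 2

Result:
id | location    | kind     | reading | battery
---+-------------+----------+---------+--------
1  | Server-Room | co2      | 68.8    | 91     
5  | Lobby       | pressure | 68.4    | 35     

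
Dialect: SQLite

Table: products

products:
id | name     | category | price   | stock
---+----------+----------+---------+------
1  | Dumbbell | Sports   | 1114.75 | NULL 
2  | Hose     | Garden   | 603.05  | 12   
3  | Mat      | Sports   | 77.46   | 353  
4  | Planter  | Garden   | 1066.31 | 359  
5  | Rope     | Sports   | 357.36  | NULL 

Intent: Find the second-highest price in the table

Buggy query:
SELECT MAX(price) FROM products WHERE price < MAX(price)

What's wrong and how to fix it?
Bug: The inner MAX is an aggregate inside WHERE, which is not allowed

Fix: Compute the overall MAX in a subquery, then take MAX of rows below it

Corrected query:
SELECT MAX(price) FROM products WHERE price < (SELECT MAX(price) FROM products)

Result:
MAX(price)
----------
1066.31   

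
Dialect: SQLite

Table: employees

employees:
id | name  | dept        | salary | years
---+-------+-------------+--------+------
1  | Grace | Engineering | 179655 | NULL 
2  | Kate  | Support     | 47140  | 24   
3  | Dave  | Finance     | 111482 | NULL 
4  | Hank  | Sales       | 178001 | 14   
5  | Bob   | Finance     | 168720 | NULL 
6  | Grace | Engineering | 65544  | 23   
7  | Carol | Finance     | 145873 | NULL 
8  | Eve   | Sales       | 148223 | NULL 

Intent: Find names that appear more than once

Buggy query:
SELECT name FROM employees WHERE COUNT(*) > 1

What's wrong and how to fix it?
Bug: COUNT(*) is an aggregate and cannot be used in WHERE

Fix: Group first, then use HAVING for the count condition

Corrected query:
SELECT name FROM employees GROUP BY name HAVING COUNT(*) > 1

Result:
name 
-----
Grace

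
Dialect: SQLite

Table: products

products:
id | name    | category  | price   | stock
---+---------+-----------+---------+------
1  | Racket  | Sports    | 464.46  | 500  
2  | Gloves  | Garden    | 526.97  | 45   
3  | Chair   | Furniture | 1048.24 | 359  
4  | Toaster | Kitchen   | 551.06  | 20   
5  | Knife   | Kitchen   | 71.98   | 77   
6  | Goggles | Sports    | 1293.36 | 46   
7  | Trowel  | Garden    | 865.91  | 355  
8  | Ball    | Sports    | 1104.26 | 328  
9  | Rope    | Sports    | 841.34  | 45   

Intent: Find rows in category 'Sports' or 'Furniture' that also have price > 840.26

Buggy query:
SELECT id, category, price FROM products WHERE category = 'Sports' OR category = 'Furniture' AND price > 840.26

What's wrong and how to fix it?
Bug: Without parentheses, AND is evaluated before OR, so the price filter only applies to the 'Furniture' branch

Fix: Group the OR with parentheses (or use IN), then AND the threshold

Corrected query:
SELECT id, category, price FROM products WHERE (category = 'Sports' OR category = 'Furniture') AND price > 840.26

Result:
id | category  | price  
---+-----------+--------
3  | Furniture | 1048.24
6  | Sports    | 1293.36
8  | Sports    | 1104.26
9  | Sports    | 841.34 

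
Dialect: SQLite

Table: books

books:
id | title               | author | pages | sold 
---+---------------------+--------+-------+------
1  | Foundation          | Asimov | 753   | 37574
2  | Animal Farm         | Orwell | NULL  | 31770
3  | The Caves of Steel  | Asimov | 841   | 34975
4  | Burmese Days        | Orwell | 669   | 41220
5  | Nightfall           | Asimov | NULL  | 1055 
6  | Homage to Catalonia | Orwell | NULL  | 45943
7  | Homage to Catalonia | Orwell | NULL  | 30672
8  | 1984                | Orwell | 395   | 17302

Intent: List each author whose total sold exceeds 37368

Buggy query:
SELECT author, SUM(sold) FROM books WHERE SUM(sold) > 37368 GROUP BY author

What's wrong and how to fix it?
Bug: WHERE runs before GROUP BY, so aggregates aren't available there

Fix: Use HAVING (which filters groups after aggregation) instead of WHERE

Corrected query:
SELECT author, SUM(sold) FROM books GROUP BY author HAVING SUM(sold) > 37368

Result:
author | SUM(sold)
-------+----------
Asimov | 73604    
Orwell | 166907   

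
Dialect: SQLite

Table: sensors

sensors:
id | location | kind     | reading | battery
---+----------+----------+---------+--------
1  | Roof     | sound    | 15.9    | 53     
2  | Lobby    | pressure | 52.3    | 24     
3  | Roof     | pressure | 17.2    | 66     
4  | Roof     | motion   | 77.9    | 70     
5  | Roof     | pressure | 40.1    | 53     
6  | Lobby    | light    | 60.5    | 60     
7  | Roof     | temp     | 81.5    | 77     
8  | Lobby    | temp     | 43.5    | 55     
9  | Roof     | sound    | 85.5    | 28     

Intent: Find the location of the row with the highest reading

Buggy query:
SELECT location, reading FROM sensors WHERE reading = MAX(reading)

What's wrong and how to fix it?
Bug: MAX(reading) is an aggregate and cannot be used directly in WHERE

Fix: Use a subquery: WHERE reading = (SELECT MAX(reading) FROM sensors)

Corrected query:
SELECT location, reading FROM sensors WHERE reading = (SELECT MAX(reading) FROM sensors)

Result:
location | reading
---------+--------
Roof     | 85.5   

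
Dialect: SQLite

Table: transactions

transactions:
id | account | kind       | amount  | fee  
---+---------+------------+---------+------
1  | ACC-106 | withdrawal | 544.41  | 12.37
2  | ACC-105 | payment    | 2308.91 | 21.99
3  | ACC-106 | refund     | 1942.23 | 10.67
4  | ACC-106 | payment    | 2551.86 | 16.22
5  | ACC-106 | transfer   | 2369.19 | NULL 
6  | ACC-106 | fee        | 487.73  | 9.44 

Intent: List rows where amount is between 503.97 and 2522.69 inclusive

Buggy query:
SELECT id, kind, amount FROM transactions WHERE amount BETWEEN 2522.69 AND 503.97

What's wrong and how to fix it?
Bug: BETWEEN expects the lower bound first; with 2522.69 AND 503.97 the range is empty

Fix: Swap the bounds so the smaller value comes first

Corrected query:
SELECT id, kind, amount FROM transactions WHERE amount BETWEEN 503.97 AND 2522.69

Result:
id | kind       | amount 
---+------------+--------
1  | withdrawal | 544.41 
2  | payment    | 2308.91
3  | refund     | 1942.23
5  | transfer   | 2369.19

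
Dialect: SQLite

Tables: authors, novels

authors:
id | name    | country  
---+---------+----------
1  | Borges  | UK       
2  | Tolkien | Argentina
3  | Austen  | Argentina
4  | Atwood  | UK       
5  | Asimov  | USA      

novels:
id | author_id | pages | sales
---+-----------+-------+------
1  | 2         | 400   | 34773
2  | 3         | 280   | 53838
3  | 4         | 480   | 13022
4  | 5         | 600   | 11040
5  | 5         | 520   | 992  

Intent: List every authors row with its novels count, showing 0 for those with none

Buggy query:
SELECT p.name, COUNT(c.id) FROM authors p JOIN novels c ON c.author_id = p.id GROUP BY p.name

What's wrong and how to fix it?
Bug: An inner join excludes parents with zero children

Fix: Switch to LEFT JOIN to retain unmatched parent rows

Corrected query:
SELECT p.name, COUNT(c.id) FROM authors p LEFT JOIN novels c ON c.author_id = p.id GROUP BY p.name

Result:
name    | COUNT(c.id)
--------+------------
Asimov  | 2          
Atwood  | 1          
Austen  | 1          
Borges  | 0          
Tolkien | 1          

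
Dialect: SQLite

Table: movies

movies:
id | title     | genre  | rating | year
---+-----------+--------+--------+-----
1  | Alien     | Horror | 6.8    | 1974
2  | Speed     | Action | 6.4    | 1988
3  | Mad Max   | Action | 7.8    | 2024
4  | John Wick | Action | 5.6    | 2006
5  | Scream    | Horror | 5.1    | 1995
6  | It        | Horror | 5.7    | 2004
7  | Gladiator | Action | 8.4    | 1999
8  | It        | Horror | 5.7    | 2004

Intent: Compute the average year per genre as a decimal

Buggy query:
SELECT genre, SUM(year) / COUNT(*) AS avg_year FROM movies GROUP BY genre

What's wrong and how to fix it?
Bug: Both operands are integers, so '/' performs integer division and truncates

Fix: Cast one side to REAL so the division keeps the fractional part

Corrected query:
SELECT genre, SUM(year) * 1.0 / COUNT(*) AS avg_year FROM movies GROUP BY genre

Result:
genre  | avg_year
-------+---------
Action | 2004.25 
Horror | 1994.25 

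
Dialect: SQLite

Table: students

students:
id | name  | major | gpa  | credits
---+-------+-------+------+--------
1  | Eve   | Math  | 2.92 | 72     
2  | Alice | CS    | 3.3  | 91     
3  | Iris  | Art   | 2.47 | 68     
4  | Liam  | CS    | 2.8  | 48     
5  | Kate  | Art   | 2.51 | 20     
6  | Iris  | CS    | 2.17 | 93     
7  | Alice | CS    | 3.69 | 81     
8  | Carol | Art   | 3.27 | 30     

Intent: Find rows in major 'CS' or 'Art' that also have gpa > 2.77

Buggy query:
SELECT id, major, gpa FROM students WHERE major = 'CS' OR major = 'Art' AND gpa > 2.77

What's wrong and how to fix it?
Bug: Without parentheses, AND is evaluated before OR, so the gpa filter only applies to the 'Art' branch

Fix: Add parentheses around the OR so the AND applies to both alternatives

Corrected query:
SELECT id, major, gpa FROM students WHERE (major = 'CS' OR major = 'Art') AND gpa > 2.77

Result:
id | major | gpa 
---+-------+-----
2  | CS    | 3.3 
4  | CS    | 2.8 
7  | CS    | 3.69
8  | Art   | 3.27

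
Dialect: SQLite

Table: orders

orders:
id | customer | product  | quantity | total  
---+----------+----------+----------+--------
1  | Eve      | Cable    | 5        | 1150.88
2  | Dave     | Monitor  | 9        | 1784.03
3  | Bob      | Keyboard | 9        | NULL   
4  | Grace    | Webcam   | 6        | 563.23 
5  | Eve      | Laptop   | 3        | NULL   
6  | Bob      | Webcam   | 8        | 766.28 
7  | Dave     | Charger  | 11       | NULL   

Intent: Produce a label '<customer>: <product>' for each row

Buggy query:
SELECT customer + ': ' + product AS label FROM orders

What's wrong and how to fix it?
Bug: SQLite uses || for string concatenation; + coerces text to numbers (yielding 0)

Fix: Use the || operator for string concatenation

Corrected query:
SELECT customer || ': ' || product AS label FROM orders

Result:
label        
-------------
Eve: Cable   
Dave: Monitor
Bob: Keyboard
Grace: Webcam
Eve: Laptop  
Bob: Webcam  
Dave: Charger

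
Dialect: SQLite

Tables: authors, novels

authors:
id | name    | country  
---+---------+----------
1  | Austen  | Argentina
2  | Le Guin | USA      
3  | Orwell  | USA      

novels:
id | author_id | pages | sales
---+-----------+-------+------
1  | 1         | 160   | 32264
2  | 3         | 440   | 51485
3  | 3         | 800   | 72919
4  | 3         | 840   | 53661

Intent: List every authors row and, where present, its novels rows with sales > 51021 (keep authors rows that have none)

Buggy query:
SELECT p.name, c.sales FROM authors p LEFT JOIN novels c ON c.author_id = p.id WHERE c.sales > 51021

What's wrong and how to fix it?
Bug: Filtering c.sales in WHERE discards the NULL rows produced by LEFT JOIN, turning it into an inner join

Fix: Put 'c.sales > 51021' in the JOIN's ON clause instead of WHERE

Corrected query:
SELECT p.name, c.sales FROM authors p LEFT JOIN novels c ON c.author_id = p.id AND c.sales > 51021

Result:
name    | sales
--------+------
Austen  | NULL 
Le Guin | NULL 
Orwell  | 51485
Orwell  | 53661
Orwell  | 72919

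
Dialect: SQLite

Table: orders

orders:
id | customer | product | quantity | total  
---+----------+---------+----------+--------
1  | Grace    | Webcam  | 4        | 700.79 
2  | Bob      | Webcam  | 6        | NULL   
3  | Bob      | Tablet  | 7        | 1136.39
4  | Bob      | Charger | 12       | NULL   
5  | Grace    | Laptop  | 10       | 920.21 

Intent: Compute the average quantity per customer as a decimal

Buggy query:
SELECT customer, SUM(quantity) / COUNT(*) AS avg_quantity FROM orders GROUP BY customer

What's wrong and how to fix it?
Bug: Both operands are integers, so '/' performs integer division and truncates

Fix: Cast one side to REAL so the division keeps the fractional part

Corrected query:
SELECT customer, SUM(quantity) * 1.0 / COUNT(*) AS avg_quantity FROM orders GROUP BY customer

Result:
customer | avg_quantity
---------+-------------
Bob      | 8.333333    
Grace    | 7           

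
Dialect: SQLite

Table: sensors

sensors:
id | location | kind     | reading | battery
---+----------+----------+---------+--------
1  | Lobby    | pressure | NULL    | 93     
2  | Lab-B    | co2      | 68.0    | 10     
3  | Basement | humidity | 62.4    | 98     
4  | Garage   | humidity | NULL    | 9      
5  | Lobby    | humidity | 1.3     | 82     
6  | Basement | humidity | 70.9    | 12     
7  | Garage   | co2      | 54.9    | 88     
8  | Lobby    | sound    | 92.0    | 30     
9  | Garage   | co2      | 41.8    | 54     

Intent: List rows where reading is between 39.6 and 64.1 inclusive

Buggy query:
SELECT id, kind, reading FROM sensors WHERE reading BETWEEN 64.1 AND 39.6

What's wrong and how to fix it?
Bug: The bounds are reversed; BETWEEN a AND b requires a <= b to match anything

Fix: Write BETWEEN 39.6 AND 64.1

Corrected query:
SELECT id, kind, reading FROM sensors WHERE reading BETWEEN 39.6 AND 64.1

Result:
id | kind     | reading
---+----------+--------
3  | humidity | 62.4   
7  | co2      | 54.9   
9  | co2      | 41.8   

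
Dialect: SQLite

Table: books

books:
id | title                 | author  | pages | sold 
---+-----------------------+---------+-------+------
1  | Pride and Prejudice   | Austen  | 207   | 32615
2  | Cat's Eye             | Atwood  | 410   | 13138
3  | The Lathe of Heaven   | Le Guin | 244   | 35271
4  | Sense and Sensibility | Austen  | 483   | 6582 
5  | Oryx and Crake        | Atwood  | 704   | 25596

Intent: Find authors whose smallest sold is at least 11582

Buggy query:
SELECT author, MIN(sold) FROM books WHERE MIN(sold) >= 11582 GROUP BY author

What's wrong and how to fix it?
Bug: MIN() in WHERE is a misuse of aggregate

Fix: Use HAVING for the per-group MIN condition

Corrected query:
SELECT author, MIN(sold) FROM books GROUP BY author HAVING MIN(sold) >= 11582

Result:
author  | MIN(sold)
--------+----------
Atwood  | 13138    
Le Guin | 35271    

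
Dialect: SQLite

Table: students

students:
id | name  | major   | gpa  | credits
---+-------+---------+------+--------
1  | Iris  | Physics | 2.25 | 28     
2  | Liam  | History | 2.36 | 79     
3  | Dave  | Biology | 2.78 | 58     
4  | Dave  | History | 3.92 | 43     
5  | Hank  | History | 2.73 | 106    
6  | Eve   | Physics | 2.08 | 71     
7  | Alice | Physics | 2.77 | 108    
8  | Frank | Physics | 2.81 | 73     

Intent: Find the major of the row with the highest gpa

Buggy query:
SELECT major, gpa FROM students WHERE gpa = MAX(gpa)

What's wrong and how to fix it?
Bug: MAX(gpa) is an aggregate and cannot be used directly in WHERE

Fix: Wrap MAX in a scalar subquery so WHERE compares against a single value

Corrected query:
SELECT major, gpa FROM students WHERE gpa = (SELECT MAX(gpa) FROM students)

Result:
major   | gpa 
--------+-----
History | 3.92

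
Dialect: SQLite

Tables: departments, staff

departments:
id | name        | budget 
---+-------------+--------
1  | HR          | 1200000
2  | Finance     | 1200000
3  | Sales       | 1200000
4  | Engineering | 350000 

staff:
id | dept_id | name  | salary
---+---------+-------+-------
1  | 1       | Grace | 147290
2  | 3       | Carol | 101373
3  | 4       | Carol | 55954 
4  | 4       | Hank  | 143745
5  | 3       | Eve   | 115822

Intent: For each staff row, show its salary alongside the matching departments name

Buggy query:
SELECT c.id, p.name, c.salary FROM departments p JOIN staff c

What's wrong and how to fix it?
Bug: Missing join condition: each staff row is matched to all departments rows instead of just its own

Fix: Specify the join condition linking the foreign key to the parent id

Corrected query:
SELECT c.id, p.name, c.salary FROM departments p JOIN staff c ON c.dept_id = p.id

Result:
id | name        | salary
---+-------------+-------
1  | HR          | 147290
2  | Sales       | 101373
3  | Engineering | 55954 
4  | Engineering | 143745
5  | Sales       | 115822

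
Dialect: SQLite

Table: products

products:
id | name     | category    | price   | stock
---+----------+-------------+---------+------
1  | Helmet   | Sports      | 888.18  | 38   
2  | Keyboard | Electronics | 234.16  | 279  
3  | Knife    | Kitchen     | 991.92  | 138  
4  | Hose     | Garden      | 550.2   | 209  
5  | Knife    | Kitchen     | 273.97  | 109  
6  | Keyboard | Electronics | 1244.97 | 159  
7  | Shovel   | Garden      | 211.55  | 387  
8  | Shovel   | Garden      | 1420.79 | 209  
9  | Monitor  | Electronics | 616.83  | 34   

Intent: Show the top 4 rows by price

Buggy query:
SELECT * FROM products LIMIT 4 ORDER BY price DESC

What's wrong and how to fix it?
Bug: ORDER BY cannot follow LIMIT; LIMIT is the final clause

Fix: Sort with ORDER BY, then apply LIMIT

Corrected query:
SELECT * FROM products ORDER BY price DESC LIMIT 4

Result:
id | name     | category    | price   | stock
---+----------+-------------+---------+------
8  | Shovel   | Garden      | 1420.79 | 209  
6  | Keyboard | Electronics | 1244.97 | 159  
3  | Knife    | Kitchen     | 991.92  | 138  
1  | Helmet   | Sports      | 888.18  | 38   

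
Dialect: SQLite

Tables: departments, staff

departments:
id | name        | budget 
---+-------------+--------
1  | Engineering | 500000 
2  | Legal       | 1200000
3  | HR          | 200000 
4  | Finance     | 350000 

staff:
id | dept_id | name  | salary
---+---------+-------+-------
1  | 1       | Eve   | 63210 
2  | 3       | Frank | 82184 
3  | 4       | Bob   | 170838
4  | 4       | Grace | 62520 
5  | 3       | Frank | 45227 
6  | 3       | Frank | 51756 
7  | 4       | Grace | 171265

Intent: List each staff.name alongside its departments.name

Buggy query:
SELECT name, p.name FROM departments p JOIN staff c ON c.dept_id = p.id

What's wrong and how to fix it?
Bug: Both tables have a 'name' column; the unqualified reference is ambiguous

Fix: Prefix ambiguous columns with the table alias

Corrected query:
SELECT c.name, p.name FROM departments p JOIN staff c ON c.dept_id = p.id

Result:
name  | name       
------+------------
Eve   | Engineering
Frank | HR         
Bob   | Finance    
Grace | Finance    
Frank | HR         
Frank | HR         
Grace | Finance    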